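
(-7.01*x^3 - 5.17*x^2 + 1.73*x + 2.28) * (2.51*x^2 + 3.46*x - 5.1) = -17.5951*x^5 - 37.2313*x^4 + 22.2051*x^3 + 38.0756*x^2 - 0.9342*x - 11.628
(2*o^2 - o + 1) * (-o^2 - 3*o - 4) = -2*o^4 - 5*o^3 - 6*o^2 + o - 4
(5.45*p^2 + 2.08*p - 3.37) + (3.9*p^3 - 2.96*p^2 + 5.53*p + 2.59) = 3.9*p^3 + 2.49*p^2 + 7.61*p - 0.78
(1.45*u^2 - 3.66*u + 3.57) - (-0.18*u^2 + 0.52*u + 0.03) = 1.63*u^2 - 4.18*u + 3.54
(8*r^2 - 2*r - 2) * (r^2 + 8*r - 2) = 8*r^4 + 62*r^3 - 34*r^2 - 12*r + 4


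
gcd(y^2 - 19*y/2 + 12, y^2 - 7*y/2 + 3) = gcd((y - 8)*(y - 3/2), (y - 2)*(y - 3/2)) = y - 3/2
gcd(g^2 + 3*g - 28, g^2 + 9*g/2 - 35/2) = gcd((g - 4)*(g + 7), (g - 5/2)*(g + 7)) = g + 7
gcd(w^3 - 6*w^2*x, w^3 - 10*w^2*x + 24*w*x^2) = -w^2 + 6*w*x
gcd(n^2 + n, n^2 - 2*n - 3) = n + 1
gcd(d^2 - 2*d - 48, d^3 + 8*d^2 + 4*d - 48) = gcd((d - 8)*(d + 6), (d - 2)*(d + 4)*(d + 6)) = d + 6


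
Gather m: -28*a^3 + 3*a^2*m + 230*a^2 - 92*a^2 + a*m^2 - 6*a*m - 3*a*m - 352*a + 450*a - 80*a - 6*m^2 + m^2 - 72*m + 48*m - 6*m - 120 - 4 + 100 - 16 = -28*a^3 + 138*a^2 + 18*a + m^2*(a - 5) + m*(3*a^2 - 9*a - 30) - 40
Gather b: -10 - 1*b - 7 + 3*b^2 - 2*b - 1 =3*b^2 - 3*b - 18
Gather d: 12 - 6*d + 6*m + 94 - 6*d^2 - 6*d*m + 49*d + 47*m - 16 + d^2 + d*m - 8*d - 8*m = -5*d^2 + d*(35 - 5*m) + 45*m + 90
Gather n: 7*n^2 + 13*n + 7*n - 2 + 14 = 7*n^2 + 20*n + 12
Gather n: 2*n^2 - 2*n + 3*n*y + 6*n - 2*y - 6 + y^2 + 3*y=2*n^2 + n*(3*y + 4) + y^2 + y - 6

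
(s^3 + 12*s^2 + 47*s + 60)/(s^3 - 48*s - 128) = (s^2 + 8*s + 15)/(s^2 - 4*s - 32)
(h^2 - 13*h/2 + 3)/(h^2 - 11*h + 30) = (h - 1/2)/(h - 5)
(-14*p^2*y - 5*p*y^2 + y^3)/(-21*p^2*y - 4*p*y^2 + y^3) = (2*p + y)/(3*p + y)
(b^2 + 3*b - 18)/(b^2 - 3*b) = (b + 6)/b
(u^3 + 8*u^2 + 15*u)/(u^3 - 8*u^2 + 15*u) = (u^2 + 8*u + 15)/(u^2 - 8*u + 15)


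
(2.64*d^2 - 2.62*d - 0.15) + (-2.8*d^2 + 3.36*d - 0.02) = -0.16*d^2 + 0.74*d - 0.17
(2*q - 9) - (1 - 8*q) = 10*q - 10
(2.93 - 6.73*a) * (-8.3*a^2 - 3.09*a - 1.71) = 55.859*a^3 - 3.5233*a^2 + 2.4546*a - 5.0103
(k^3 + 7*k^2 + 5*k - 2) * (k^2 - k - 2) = k^5 + 6*k^4 - 4*k^3 - 21*k^2 - 8*k + 4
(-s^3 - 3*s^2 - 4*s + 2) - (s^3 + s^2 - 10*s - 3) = -2*s^3 - 4*s^2 + 6*s + 5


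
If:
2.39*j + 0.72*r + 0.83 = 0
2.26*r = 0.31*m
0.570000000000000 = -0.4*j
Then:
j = -1.42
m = 26.08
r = 3.58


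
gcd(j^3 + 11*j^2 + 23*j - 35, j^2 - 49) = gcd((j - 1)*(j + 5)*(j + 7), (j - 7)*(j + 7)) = j + 7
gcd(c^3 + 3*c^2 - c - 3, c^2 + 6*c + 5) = c + 1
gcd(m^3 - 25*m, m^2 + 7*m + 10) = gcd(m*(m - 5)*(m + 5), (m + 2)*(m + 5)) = m + 5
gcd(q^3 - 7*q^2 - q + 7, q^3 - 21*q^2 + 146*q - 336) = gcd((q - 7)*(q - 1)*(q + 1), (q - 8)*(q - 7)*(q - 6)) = q - 7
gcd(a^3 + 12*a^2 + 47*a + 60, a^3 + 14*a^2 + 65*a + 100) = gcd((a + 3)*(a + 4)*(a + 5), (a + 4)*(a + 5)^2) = a^2 + 9*a + 20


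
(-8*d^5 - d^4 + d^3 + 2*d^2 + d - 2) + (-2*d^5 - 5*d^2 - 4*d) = -10*d^5 - d^4 + d^3 - 3*d^2 - 3*d - 2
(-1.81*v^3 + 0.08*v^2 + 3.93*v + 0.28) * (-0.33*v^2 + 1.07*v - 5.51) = 0.5973*v^5 - 1.9631*v^4 + 8.7618*v^3 + 3.6719*v^2 - 21.3547*v - 1.5428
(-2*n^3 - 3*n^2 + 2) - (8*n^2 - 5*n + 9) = -2*n^3 - 11*n^2 + 5*n - 7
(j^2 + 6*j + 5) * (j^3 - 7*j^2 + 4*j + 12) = j^5 - j^4 - 33*j^3 + j^2 + 92*j + 60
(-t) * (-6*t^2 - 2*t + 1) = 6*t^3 + 2*t^2 - t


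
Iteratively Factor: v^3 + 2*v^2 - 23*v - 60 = (v - 5)*(v^2 + 7*v + 12) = (v - 5)*(v + 4)*(v + 3)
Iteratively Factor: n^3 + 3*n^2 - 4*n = (n - 1)*(n^2 + 4*n) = n*(n - 1)*(n + 4)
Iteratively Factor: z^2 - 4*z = (z - 4)*(z)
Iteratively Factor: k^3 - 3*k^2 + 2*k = (k - 1)*(k^2 - 2*k) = k*(k - 1)*(k - 2)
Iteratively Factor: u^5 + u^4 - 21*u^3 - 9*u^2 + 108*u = (u)*(u^4 + u^3 - 21*u^2 - 9*u + 108) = u*(u - 3)*(u^3 + 4*u^2 - 9*u - 36) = u*(u - 3)^2*(u^2 + 7*u + 12) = u*(u - 3)^2*(u + 4)*(u + 3)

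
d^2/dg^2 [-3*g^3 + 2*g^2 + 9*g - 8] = 4 - 18*g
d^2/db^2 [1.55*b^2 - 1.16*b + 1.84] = 3.10000000000000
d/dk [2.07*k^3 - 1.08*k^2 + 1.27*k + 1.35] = 6.21*k^2 - 2.16*k + 1.27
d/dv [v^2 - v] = 2*v - 1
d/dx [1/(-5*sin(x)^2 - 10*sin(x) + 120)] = 2*(sin(x) + 1)*cos(x)/(5*(sin(x)^2 + 2*sin(x) - 24)^2)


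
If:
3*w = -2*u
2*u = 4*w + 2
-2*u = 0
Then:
No Solution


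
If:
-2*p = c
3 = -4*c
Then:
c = -3/4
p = 3/8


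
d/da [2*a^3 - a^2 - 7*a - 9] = 6*a^2 - 2*a - 7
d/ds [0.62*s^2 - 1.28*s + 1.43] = 1.24*s - 1.28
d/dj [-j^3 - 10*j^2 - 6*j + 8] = -3*j^2 - 20*j - 6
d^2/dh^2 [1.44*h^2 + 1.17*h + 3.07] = 2.88000000000000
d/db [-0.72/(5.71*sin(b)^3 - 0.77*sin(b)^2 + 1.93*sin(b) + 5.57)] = (12.3336*sin(b)^2 - 1.1088*sin(b) + 1.3896)*cos(b)/(5.71*sin(b)^3 - 0.77*sin(b)^2 + 1.93*sin(b) + 5.57)^2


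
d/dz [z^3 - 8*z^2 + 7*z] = 3*z^2 - 16*z + 7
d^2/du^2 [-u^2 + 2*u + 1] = -2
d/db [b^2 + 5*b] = 2*b + 5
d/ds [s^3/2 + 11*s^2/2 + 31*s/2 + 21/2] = 3*s^2/2 + 11*s + 31/2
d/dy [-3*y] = -3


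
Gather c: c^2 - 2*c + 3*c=c^2 + c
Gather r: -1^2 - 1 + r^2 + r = r^2 + r - 2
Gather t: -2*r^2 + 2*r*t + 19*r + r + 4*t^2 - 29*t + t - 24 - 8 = -2*r^2 + 20*r + 4*t^2 + t*(2*r - 28) - 32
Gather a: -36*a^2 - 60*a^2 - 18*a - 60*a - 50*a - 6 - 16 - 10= -96*a^2 - 128*a - 32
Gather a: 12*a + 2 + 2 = 12*a + 4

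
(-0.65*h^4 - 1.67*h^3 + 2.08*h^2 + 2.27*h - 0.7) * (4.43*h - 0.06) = -2.8795*h^5 - 7.3591*h^4 + 9.3146*h^3 + 9.9313*h^2 - 3.2372*h + 0.042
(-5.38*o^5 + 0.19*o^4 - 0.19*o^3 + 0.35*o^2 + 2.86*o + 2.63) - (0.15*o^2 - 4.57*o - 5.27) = -5.38*o^5 + 0.19*o^4 - 0.19*o^3 + 0.2*o^2 + 7.43*o + 7.9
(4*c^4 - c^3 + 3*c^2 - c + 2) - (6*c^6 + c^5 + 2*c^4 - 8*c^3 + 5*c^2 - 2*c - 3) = -6*c^6 - c^5 + 2*c^4 + 7*c^3 - 2*c^2 + c + 5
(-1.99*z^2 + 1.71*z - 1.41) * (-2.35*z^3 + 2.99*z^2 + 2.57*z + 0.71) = 4.6765*z^5 - 9.9686*z^4 + 3.3121*z^3 - 1.2341*z^2 - 2.4096*z - 1.0011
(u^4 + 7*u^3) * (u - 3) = u^5 + 4*u^4 - 21*u^3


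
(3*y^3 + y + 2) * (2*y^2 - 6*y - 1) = 6*y^5 - 18*y^4 - y^3 - 2*y^2 - 13*y - 2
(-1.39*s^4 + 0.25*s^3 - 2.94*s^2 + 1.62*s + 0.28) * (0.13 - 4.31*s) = 5.9909*s^5 - 1.2582*s^4 + 12.7039*s^3 - 7.3644*s^2 - 0.9962*s + 0.0364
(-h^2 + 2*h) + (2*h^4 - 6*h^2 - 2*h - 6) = 2*h^4 - 7*h^2 - 6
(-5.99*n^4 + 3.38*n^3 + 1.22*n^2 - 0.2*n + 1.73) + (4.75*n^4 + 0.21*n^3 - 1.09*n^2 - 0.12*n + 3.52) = -1.24*n^4 + 3.59*n^3 + 0.13*n^2 - 0.32*n + 5.25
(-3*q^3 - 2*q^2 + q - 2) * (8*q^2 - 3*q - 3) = -24*q^5 - 7*q^4 + 23*q^3 - 13*q^2 + 3*q + 6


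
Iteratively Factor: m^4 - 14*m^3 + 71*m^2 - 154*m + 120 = (m - 3)*(m^3 - 11*m^2 + 38*m - 40) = (m - 4)*(m - 3)*(m^2 - 7*m + 10) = (m - 4)*(m - 3)*(m - 2)*(m - 5)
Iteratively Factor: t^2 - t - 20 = (t + 4)*(t - 5)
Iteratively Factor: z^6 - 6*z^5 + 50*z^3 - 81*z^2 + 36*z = (z)*(z^5 - 6*z^4 + 50*z^2 - 81*z + 36) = z*(z - 1)*(z^4 - 5*z^3 - 5*z^2 + 45*z - 36) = z*(z - 1)^2*(z^3 - 4*z^2 - 9*z + 36) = z*(z - 1)^2*(z + 3)*(z^2 - 7*z + 12) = z*(z - 3)*(z - 1)^2*(z + 3)*(z - 4)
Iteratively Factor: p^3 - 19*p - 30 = (p + 3)*(p^2 - 3*p - 10) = (p - 5)*(p + 3)*(p + 2)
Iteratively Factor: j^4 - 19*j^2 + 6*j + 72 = (j - 3)*(j^3 + 3*j^2 - 10*j - 24) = (j - 3)*(j + 4)*(j^2 - j - 6) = (j - 3)*(j + 2)*(j + 4)*(j - 3)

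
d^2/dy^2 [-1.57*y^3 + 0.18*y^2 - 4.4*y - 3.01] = 0.36 - 9.42*y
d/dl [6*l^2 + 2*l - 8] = 12*l + 2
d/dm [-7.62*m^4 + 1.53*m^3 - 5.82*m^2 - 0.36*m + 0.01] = -30.48*m^3 + 4.59*m^2 - 11.64*m - 0.36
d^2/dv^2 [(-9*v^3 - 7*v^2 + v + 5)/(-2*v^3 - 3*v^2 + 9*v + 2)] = 2*(-26*v^6 + 474*v^5 + 456*v^4 + 901*v^3 + 723*v^2 + 435*v - 389)/(8*v^9 + 36*v^8 - 54*v^7 - 321*v^6 + 171*v^5 + 891*v^4 - 381*v^3 - 450*v^2 - 108*v - 8)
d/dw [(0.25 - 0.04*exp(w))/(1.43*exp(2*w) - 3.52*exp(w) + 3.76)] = (0.0572*exp(2*w) - 0.715*exp(w) + 0.7296)*exp(w)/(2.0449*exp(4*w) - 10.0672*exp(3*w) + 23.144*exp(2*w) - 26.4704*exp(w) + 14.1376)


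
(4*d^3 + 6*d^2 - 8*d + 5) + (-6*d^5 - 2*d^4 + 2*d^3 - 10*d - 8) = -6*d^5 - 2*d^4 + 6*d^3 + 6*d^2 - 18*d - 3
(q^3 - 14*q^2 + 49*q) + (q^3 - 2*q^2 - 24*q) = 2*q^3 - 16*q^2 + 25*q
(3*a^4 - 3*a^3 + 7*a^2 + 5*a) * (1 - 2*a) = -6*a^5 + 9*a^4 - 17*a^3 - 3*a^2 + 5*a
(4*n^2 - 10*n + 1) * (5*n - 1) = 20*n^3 - 54*n^2 + 15*n - 1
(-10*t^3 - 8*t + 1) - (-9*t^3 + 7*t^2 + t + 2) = -t^3 - 7*t^2 - 9*t - 1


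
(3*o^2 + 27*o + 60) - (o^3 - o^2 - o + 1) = -o^3 + 4*o^2 + 28*o + 59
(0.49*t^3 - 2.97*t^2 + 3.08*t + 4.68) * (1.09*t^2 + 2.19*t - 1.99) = 0.5341*t^5 - 2.1642*t^4 - 4.1222*t^3 + 17.7567*t^2 + 4.12*t - 9.3132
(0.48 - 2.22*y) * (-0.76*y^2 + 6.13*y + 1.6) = 1.6872*y^3 - 13.9734*y^2 - 0.609600000000001*y + 0.768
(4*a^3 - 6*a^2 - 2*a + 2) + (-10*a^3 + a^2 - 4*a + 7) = -6*a^3 - 5*a^2 - 6*a + 9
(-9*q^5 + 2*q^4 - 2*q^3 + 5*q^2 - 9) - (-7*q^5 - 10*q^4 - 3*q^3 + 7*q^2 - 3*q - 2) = -2*q^5 + 12*q^4 + q^3 - 2*q^2 + 3*q - 7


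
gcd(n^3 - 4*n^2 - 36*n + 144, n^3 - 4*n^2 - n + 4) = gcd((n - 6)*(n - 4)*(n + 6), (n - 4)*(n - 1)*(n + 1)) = n - 4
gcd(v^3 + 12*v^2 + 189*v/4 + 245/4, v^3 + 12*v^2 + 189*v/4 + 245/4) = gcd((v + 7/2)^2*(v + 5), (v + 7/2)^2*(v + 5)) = v^3 + 12*v^2 + 189*v/4 + 245/4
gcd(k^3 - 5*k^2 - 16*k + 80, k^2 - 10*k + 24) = k - 4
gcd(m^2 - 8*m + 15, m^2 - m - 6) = m - 3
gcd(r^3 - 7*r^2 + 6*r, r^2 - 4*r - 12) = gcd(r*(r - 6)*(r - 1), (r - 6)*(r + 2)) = r - 6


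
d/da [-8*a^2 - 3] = -16*a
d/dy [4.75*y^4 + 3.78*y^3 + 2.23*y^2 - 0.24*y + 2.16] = 19.0*y^3 + 11.34*y^2 + 4.46*y - 0.24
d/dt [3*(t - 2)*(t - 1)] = 6*t - 9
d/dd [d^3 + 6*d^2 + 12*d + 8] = 3*d^2 + 12*d + 12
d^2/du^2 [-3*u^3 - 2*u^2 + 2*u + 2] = -18*u - 4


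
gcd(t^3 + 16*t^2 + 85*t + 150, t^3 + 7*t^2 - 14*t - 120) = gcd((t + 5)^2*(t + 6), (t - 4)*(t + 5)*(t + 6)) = t^2 + 11*t + 30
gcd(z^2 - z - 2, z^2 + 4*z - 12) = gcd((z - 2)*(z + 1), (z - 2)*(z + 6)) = z - 2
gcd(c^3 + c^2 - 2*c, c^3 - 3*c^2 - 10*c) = c^2 + 2*c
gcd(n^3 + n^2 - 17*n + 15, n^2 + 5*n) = n + 5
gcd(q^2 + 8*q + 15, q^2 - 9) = q + 3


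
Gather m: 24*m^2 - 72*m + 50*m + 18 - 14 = 24*m^2 - 22*m + 4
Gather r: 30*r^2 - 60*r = 30*r^2 - 60*r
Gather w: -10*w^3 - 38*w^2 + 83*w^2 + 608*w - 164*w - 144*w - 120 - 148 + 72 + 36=-10*w^3 + 45*w^2 + 300*w - 160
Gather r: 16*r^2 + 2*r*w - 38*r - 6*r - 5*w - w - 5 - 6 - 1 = 16*r^2 + r*(2*w - 44) - 6*w - 12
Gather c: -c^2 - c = -c^2 - c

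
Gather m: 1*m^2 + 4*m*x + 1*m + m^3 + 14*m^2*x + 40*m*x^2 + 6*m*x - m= m^3 + m^2*(14*x + 1) + m*(40*x^2 + 10*x)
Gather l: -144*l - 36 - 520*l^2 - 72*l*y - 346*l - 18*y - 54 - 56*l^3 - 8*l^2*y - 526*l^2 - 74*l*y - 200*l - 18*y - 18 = -56*l^3 + l^2*(-8*y - 1046) + l*(-146*y - 690) - 36*y - 108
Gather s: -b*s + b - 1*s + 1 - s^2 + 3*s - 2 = b - s^2 + s*(2 - b) - 1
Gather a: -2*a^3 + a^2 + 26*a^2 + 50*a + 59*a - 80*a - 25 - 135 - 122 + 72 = -2*a^3 + 27*a^2 + 29*a - 210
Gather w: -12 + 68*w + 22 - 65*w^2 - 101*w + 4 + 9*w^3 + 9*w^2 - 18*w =9*w^3 - 56*w^2 - 51*w + 14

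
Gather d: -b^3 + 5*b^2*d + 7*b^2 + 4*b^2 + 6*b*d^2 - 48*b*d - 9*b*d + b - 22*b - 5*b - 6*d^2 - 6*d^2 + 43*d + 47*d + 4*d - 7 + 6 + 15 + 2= -b^3 + 11*b^2 - 26*b + d^2*(6*b - 12) + d*(5*b^2 - 57*b + 94) + 16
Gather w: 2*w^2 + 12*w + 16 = 2*w^2 + 12*w + 16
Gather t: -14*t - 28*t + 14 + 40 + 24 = 78 - 42*t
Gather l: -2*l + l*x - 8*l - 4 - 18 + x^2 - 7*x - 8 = l*(x - 10) + x^2 - 7*x - 30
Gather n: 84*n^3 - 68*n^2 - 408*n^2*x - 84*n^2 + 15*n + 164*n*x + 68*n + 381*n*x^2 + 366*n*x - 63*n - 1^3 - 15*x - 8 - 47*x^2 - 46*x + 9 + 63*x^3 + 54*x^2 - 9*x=84*n^3 + n^2*(-408*x - 152) + n*(381*x^2 + 530*x + 20) + 63*x^3 + 7*x^2 - 70*x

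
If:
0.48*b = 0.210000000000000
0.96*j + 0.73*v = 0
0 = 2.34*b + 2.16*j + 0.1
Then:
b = 0.44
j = -0.52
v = 0.68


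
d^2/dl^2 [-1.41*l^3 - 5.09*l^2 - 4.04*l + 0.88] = -8.46*l - 10.18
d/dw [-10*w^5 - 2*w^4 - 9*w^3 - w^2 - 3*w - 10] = -50*w^4 - 8*w^3 - 27*w^2 - 2*w - 3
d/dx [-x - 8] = -1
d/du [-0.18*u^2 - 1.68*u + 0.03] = -0.36*u - 1.68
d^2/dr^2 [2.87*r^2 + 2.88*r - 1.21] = 5.74000000000000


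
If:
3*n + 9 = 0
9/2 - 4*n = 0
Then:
No Solution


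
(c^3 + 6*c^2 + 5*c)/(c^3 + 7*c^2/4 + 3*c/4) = 4*(c + 5)/(4*c + 3)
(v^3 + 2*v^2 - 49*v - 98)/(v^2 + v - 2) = (v^2 - 49)/(v - 1)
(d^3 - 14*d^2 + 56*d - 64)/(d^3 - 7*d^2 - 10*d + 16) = (d^2 - 6*d + 8)/(d^2 + d - 2)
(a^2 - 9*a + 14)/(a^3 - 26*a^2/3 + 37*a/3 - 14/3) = 3*(a - 2)/(3*a^2 - 5*a + 2)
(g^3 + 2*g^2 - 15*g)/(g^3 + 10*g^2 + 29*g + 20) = g*(g - 3)/(g^2 + 5*g + 4)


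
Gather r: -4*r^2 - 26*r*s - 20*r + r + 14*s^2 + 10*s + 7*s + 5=-4*r^2 + r*(-26*s - 19) + 14*s^2 + 17*s + 5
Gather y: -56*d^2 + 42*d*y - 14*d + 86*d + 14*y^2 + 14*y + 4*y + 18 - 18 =-56*d^2 + 72*d + 14*y^2 + y*(42*d + 18)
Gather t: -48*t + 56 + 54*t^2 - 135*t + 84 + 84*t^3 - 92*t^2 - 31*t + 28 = 84*t^3 - 38*t^2 - 214*t + 168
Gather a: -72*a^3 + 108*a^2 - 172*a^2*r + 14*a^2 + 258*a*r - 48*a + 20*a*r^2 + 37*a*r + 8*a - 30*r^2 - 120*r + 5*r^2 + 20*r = -72*a^3 + a^2*(122 - 172*r) + a*(20*r^2 + 295*r - 40) - 25*r^2 - 100*r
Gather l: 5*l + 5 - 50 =5*l - 45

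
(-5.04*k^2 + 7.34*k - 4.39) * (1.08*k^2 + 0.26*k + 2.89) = -5.4432*k^4 + 6.6168*k^3 - 17.3984*k^2 + 20.0712*k - 12.6871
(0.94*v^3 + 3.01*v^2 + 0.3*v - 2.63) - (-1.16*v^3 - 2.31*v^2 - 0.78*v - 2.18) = 2.1*v^3 + 5.32*v^2 + 1.08*v - 0.45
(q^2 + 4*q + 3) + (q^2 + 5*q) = 2*q^2 + 9*q + 3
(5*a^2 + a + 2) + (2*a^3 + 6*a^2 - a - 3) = 2*a^3 + 11*a^2 - 1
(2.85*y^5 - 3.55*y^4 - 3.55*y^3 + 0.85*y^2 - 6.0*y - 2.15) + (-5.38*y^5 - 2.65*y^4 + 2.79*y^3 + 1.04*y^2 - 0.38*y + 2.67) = -2.53*y^5 - 6.2*y^4 - 0.76*y^3 + 1.89*y^2 - 6.38*y + 0.52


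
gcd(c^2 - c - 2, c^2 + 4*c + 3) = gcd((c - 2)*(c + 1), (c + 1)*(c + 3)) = c + 1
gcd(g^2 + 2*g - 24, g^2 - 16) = g - 4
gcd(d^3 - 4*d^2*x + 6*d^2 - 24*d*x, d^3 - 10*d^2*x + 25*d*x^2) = d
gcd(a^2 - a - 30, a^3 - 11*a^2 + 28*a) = 1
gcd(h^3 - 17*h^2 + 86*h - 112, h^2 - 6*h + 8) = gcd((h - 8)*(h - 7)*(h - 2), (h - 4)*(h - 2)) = h - 2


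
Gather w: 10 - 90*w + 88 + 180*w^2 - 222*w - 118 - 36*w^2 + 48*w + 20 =144*w^2 - 264*w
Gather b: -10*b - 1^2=-10*b - 1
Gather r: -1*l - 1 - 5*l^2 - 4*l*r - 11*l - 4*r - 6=-5*l^2 - 12*l + r*(-4*l - 4) - 7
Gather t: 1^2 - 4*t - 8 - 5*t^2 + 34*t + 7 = -5*t^2 + 30*t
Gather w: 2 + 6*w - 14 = 6*w - 12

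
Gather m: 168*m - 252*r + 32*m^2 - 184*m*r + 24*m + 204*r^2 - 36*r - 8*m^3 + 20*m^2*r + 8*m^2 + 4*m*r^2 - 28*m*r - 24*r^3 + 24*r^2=-8*m^3 + m^2*(20*r + 40) + m*(4*r^2 - 212*r + 192) - 24*r^3 + 228*r^2 - 288*r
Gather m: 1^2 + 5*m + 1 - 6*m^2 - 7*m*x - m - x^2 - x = -6*m^2 + m*(4 - 7*x) - x^2 - x + 2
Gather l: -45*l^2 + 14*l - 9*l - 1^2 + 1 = -45*l^2 + 5*l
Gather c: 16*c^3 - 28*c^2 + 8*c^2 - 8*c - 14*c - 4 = 16*c^3 - 20*c^2 - 22*c - 4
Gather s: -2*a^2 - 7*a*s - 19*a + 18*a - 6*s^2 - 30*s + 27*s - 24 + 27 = -2*a^2 - a - 6*s^2 + s*(-7*a - 3) + 3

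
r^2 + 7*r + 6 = (r + 1)*(r + 6)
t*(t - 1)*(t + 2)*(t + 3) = t^4 + 4*t^3 + t^2 - 6*t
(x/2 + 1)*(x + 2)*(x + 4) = x^3/2 + 4*x^2 + 10*x + 8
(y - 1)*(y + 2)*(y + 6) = y^3 + 7*y^2 + 4*y - 12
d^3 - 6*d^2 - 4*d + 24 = (d - 6)*(d - 2)*(d + 2)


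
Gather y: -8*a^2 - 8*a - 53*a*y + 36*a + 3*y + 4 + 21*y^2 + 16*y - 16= -8*a^2 + 28*a + 21*y^2 + y*(19 - 53*a) - 12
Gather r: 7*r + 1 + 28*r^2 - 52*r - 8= 28*r^2 - 45*r - 7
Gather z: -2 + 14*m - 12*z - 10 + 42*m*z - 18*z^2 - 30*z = 14*m - 18*z^2 + z*(42*m - 42) - 12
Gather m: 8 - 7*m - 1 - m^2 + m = -m^2 - 6*m + 7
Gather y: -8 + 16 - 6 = 2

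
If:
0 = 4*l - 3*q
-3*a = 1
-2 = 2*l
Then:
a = -1/3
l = -1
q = -4/3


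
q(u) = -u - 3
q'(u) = -1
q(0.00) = -3.00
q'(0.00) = -1.00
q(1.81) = -4.81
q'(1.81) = -1.00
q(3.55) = -6.55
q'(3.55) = -1.00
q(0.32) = -3.32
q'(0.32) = -1.00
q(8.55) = -11.55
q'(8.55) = -1.00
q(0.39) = -3.39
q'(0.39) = -1.00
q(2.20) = -5.20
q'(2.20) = -1.00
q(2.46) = -5.46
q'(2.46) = -1.00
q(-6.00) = 3.00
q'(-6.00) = -1.00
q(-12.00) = 9.00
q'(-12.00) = -1.00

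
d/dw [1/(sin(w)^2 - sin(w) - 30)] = (1 - 2*sin(w))*cos(w)/(sin(w) + cos(w)^2 + 29)^2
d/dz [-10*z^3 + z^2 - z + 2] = -30*z^2 + 2*z - 1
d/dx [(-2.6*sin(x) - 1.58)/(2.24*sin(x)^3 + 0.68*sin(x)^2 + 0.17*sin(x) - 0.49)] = (11.648*sin(x)^3 + 12.3856*sin(x)^2 + 2.1488*sin(x) + 1.5426)*cos(x)/(5.0176*sin(x)^6 + 3.0464*sin(x)^5 + 1.224*sin(x)^4 - 1.964*sin(x)^3 - 0.6375*sin(x)^2 - 0.1666*sin(x) + 0.2401)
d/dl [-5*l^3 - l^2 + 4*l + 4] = -15*l^2 - 2*l + 4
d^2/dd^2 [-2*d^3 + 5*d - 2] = -12*d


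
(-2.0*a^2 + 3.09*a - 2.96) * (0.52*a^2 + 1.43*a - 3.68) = -1.04*a^4 - 1.2532*a^3 + 10.2395*a^2 - 15.604*a + 10.8928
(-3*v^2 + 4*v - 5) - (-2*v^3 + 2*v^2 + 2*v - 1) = 2*v^3 - 5*v^2 + 2*v - 4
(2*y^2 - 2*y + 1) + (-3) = 2*y^2 - 2*y - 2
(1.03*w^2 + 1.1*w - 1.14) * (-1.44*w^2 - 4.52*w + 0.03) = -1.4832*w^4 - 6.2396*w^3 - 3.2995*w^2 + 5.1858*w - 0.0342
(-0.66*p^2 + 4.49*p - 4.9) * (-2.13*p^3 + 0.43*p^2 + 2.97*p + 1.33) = 1.4058*p^5 - 9.8475*p^4 + 10.4075*p^3 + 10.3505*p^2 - 8.5813*p - 6.517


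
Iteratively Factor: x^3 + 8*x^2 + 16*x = (x + 4)*(x^2 + 4*x) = x*(x + 4)*(x + 4)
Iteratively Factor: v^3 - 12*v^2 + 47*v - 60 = (v - 3)*(v^2 - 9*v + 20) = (v - 5)*(v - 3)*(v - 4)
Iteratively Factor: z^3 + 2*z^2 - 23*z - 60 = (z + 4)*(z^2 - 2*z - 15) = (z + 3)*(z + 4)*(z - 5)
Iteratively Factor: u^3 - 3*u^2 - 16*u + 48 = (u + 4)*(u^2 - 7*u + 12) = (u - 3)*(u + 4)*(u - 4)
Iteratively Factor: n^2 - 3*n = (n)*(n - 3)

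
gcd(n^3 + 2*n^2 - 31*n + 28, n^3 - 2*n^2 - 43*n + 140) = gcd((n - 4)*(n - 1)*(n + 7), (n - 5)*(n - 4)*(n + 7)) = n^2 + 3*n - 28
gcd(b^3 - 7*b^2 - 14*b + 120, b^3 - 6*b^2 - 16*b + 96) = b^2 - 2*b - 24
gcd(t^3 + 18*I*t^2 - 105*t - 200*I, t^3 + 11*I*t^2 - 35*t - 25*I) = t^2 + 10*I*t - 25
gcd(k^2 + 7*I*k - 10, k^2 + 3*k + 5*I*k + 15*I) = k + 5*I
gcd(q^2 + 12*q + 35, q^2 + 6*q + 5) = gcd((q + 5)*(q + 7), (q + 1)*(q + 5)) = q + 5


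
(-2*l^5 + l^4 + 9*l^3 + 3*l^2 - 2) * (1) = -2*l^5 + l^4 + 9*l^3 + 3*l^2 - 2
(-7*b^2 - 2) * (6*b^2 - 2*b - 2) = -42*b^4 + 14*b^3 + 2*b^2 + 4*b + 4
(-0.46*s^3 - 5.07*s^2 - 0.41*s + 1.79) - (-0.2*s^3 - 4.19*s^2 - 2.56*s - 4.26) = -0.26*s^3 - 0.88*s^2 + 2.15*s + 6.05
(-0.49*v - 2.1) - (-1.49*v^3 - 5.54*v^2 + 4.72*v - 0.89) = 1.49*v^3 + 5.54*v^2 - 5.21*v - 1.21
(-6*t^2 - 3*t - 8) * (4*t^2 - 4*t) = -24*t^4 + 12*t^3 - 20*t^2 + 32*t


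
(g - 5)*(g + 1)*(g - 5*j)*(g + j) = g^4 - 4*g^3*j - 4*g^3 - 5*g^2*j^2 + 16*g^2*j - 5*g^2 + 20*g*j^2 + 20*g*j + 25*j^2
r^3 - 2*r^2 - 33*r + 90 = (r - 5)*(r - 3)*(r + 6)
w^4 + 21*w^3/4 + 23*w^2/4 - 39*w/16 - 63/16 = (w - 3/4)*(w + 1)*(w + 3/2)*(w + 7/2)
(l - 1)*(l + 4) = l^2 + 3*l - 4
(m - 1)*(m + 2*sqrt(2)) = m^2 - m + 2*sqrt(2)*m - 2*sqrt(2)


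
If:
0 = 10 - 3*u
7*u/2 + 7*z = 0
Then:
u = 10/3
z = -5/3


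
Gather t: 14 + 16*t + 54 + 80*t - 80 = 96*t - 12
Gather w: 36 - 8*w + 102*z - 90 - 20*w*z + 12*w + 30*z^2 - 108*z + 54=w*(4 - 20*z) + 30*z^2 - 6*z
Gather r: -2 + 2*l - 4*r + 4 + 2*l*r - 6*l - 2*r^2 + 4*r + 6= 2*l*r - 4*l - 2*r^2 + 8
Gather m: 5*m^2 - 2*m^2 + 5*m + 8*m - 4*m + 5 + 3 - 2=3*m^2 + 9*m + 6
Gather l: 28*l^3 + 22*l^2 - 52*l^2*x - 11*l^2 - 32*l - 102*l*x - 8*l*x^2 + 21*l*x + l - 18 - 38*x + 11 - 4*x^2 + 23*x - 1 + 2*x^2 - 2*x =28*l^3 + l^2*(11 - 52*x) + l*(-8*x^2 - 81*x - 31) - 2*x^2 - 17*x - 8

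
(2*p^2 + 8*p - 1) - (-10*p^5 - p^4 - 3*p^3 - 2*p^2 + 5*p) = 10*p^5 + p^4 + 3*p^3 + 4*p^2 + 3*p - 1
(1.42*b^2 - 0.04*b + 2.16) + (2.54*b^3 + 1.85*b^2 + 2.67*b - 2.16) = 2.54*b^3 + 3.27*b^2 + 2.63*b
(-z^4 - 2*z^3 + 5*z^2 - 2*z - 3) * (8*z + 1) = -8*z^5 - 17*z^4 + 38*z^3 - 11*z^2 - 26*z - 3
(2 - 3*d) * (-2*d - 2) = 6*d^2 + 2*d - 4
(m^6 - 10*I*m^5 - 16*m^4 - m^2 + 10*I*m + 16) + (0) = m^6 - 10*I*m^5 - 16*m^4 - m^2 + 10*I*m + 16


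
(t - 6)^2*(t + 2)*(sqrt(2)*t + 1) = sqrt(2)*t^4 - 10*sqrt(2)*t^3 + t^3 - 10*t^2 + 12*sqrt(2)*t^2 + 12*t + 72*sqrt(2)*t + 72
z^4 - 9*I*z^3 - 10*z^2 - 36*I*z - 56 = (z - 7*I)*(z - 2*I)^2*(z + 2*I)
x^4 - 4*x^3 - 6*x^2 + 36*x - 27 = (x - 3)^2*(x - 1)*(x + 3)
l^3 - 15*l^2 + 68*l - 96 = (l - 8)*(l - 4)*(l - 3)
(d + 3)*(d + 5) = d^2 + 8*d + 15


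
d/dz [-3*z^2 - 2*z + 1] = -6*z - 2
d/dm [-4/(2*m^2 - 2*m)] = 2*(2*m - 1)/(m^2*(m - 1)^2)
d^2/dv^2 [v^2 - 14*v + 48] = 2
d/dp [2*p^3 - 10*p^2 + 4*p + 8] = 6*p^2 - 20*p + 4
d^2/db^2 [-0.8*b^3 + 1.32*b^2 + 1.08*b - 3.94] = 2.64 - 4.8*b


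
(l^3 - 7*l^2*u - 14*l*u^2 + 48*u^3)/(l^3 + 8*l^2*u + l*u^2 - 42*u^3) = (l - 8*u)/(l + 7*u)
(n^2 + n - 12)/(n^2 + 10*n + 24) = (n - 3)/(n + 6)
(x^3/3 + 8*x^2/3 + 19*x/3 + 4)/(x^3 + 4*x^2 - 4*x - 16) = (x^2 + 4*x + 3)/(3*(x^2 - 4))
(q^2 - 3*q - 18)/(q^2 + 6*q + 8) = (q^2 - 3*q - 18)/(q^2 + 6*q + 8)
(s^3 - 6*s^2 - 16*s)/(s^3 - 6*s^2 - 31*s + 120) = s*(s + 2)/(s^2 + 2*s - 15)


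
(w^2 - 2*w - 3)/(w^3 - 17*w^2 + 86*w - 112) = (w^2 - 2*w - 3)/(w^3 - 17*w^2 + 86*w - 112)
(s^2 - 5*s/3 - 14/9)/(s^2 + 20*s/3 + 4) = (s - 7/3)/(s + 6)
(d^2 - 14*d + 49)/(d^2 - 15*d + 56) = (d - 7)/(d - 8)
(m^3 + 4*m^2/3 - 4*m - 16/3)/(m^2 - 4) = m + 4/3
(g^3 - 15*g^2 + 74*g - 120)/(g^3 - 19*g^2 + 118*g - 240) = (g - 4)/(g - 8)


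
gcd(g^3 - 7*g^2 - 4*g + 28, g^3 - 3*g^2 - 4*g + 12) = g^2 - 4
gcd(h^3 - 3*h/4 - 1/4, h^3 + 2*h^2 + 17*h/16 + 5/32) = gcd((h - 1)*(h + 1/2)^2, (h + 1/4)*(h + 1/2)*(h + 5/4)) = h + 1/2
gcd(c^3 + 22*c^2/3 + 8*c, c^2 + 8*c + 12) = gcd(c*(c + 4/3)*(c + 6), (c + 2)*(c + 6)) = c + 6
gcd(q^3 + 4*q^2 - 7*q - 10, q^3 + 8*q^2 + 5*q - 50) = q^2 + 3*q - 10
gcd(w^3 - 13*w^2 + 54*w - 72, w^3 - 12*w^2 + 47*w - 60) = w^2 - 7*w + 12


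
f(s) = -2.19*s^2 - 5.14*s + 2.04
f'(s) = -4.38*s - 5.14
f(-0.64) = 4.43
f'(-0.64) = -2.34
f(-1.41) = 4.93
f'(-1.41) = 1.04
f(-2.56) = 0.85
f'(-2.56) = 6.07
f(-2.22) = 2.66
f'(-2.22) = 4.58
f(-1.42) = 4.92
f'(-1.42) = 1.08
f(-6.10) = -48.10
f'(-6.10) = 21.58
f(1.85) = -14.96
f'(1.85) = -13.24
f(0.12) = 1.39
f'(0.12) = -5.67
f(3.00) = -33.09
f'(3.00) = -18.28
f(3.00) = -33.09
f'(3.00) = -18.28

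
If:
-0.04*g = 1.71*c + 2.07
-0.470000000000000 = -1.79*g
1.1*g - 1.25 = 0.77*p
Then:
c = -1.22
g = 0.26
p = -1.25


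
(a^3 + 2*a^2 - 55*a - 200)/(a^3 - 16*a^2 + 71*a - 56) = (a^2 + 10*a + 25)/(a^2 - 8*a + 7)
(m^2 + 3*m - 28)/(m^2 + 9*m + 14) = (m - 4)/(m + 2)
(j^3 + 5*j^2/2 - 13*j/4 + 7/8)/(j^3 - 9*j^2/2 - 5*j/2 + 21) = (8*j^3 + 20*j^2 - 26*j + 7)/(4*(2*j^3 - 9*j^2 - 5*j + 42))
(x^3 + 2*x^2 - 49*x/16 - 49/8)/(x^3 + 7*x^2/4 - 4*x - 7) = (x - 7/4)/(x - 2)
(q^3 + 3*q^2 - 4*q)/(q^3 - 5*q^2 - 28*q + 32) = q/(q - 8)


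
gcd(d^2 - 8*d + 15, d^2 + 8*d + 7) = 1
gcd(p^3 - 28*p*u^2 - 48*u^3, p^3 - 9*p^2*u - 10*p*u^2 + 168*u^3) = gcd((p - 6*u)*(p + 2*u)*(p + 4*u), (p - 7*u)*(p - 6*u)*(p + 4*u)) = p^2 - 2*p*u - 24*u^2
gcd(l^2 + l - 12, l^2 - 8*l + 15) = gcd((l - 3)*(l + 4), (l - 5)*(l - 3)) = l - 3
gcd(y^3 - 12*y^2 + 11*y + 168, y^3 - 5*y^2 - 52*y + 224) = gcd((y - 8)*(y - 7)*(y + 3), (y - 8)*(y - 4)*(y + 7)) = y - 8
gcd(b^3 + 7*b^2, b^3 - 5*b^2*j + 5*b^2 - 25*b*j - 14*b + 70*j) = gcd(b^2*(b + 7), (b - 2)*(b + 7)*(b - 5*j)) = b + 7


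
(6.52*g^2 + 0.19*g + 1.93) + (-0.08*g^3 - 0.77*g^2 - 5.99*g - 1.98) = -0.08*g^3 + 5.75*g^2 - 5.8*g - 0.05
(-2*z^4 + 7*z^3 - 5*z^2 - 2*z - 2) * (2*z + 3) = -4*z^5 + 8*z^4 + 11*z^3 - 19*z^2 - 10*z - 6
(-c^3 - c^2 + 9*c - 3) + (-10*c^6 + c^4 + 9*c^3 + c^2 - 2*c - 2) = -10*c^6 + c^4 + 8*c^3 + 7*c - 5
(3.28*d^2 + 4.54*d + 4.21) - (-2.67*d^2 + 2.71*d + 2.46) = 5.95*d^2 + 1.83*d + 1.75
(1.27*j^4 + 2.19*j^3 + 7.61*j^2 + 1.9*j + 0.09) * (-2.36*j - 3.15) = -2.9972*j^5 - 9.1689*j^4 - 24.8581*j^3 - 28.4555*j^2 - 6.1974*j - 0.2835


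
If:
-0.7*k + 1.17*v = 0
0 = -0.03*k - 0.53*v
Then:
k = 0.00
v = 0.00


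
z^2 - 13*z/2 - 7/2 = (z - 7)*(z + 1/2)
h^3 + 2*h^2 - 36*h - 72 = (h - 6)*(h + 2)*(h + 6)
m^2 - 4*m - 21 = (m - 7)*(m + 3)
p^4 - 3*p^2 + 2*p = p*(p - 1)^2*(p + 2)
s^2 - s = s*(s - 1)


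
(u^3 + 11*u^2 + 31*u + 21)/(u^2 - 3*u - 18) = (u^2 + 8*u + 7)/(u - 6)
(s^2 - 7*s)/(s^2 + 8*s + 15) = s*(s - 7)/(s^2 + 8*s + 15)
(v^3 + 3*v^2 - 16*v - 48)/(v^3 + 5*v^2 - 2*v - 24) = (v - 4)/(v - 2)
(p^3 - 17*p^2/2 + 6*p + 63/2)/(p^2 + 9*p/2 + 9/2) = (p^2 - 10*p + 21)/(p + 3)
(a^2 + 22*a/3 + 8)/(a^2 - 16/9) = 3*(a + 6)/(3*a - 4)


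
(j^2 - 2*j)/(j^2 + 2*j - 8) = j/(j + 4)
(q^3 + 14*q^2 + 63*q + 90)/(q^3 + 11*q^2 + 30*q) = (q + 3)/q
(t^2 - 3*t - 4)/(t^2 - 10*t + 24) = (t + 1)/(t - 6)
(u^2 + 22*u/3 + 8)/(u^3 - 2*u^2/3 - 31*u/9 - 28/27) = 9*(u + 6)/(9*u^2 - 18*u - 7)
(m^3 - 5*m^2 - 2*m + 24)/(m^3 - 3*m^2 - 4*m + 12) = (m - 4)/(m - 2)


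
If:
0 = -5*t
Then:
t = 0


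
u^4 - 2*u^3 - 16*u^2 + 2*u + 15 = (u - 5)*(u - 1)*(u + 1)*(u + 3)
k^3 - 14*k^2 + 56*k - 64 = (k - 8)*(k - 4)*(k - 2)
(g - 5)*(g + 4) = g^2 - g - 20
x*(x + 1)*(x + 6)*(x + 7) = x^4 + 14*x^3 + 55*x^2 + 42*x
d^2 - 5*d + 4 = (d - 4)*(d - 1)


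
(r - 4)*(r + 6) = r^2 + 2*r - 24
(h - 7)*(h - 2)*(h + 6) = h^3 - 3*h^2 - 40*h + 84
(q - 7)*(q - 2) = q^2 - 9*q + 14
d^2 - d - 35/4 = (d - 7/2)*(d + 5/2)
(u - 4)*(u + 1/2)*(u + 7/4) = u^3 - 7*u^2/4 - 65*u/8 - 7/2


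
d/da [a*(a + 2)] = 2*a + 2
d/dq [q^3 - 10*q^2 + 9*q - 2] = 3*q^2 - 20*q + 9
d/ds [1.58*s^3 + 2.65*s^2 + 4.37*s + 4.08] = 4.74*s^2 + 5.3*s + 4.37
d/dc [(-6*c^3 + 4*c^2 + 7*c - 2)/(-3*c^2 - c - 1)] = (18*c^4 + 12*c^3 + 35*c^2 - 20*c - 9)/(9*c^4 + 6*c^3 + 7*c^2 + 2*c + 1)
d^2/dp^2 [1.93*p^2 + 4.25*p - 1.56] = 3.86000000000000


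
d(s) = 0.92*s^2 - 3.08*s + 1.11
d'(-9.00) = -19.64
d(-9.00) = 103.35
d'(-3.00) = -8.60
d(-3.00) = 18.63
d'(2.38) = 1.30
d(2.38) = -1.01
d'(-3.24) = -9.04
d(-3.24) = 20.75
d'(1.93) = 0.47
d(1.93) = -1.41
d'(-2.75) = -8.14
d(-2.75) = 16.54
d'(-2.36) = -7.42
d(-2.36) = 13.50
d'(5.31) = 6.69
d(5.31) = 10.70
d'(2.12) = 0.82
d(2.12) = -1.28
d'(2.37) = 1.28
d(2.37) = -1.02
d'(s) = 1.84*s - 3.08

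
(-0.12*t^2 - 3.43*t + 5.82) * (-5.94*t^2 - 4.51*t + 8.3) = 0.7128*t^4 + 20.9154*t^3 - 20.0975*t^2 - 54.7172*t + 48.306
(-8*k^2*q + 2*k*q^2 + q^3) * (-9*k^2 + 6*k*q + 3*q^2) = 72*k^4*q - 66*k^3*q^2 - 21*k^2*q^3 + 12*k*q^4 + 3*q^5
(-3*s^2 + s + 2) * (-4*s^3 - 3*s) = 12*s^5 - 4*s^4 + s^3 - 3*s^2 - 6*s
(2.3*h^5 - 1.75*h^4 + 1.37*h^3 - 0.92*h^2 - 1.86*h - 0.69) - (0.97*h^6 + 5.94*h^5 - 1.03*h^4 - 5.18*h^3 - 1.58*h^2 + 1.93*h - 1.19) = -0.97*h^6 - 3.64*h^5 - 0.72*h^4 + 6.55*h^3 + 0.66*h^2 - 3.79*h + 0.5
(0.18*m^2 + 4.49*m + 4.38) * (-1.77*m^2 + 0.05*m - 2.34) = -0.3186*m^4 - 7.9383*m^3 - 7.9493*m^2 - 10.2876*m - 10.2492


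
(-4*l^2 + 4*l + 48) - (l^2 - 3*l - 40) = -5*l^2 + 7*l + 88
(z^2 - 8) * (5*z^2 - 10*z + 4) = 5*z^4 - 10*z^3 - 36*z^2 + 80*z - 32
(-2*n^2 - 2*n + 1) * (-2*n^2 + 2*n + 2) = 4*n^4 - 10*n^2 - 2*n + 2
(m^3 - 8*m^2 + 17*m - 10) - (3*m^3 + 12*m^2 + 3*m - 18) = -2*m^3 - 20*m^2 + 14*m + 8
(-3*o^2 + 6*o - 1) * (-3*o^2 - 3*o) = 9*o^4 - 9*o^3 - 15*o^2 + 3*o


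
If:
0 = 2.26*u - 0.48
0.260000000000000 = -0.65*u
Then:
No Solution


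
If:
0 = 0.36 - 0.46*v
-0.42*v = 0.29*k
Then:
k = -1.13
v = 0.78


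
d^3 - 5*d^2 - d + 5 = (d - 5)*(d - 1)*(d + 1)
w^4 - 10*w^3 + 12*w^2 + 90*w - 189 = (w - 7)*(w - 3)^2*(w + 3)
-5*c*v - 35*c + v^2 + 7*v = (-5*c + v)*(v + 7)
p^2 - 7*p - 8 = (p - 8)*(p + 1)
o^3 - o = o*(o - 1)*(o + 1)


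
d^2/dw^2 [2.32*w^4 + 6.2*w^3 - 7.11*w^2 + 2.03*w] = 27.84*w^2 + 37.2*w - 14.22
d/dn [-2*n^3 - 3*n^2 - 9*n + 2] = -6*n^2 - 6*n - 9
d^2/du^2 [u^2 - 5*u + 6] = 2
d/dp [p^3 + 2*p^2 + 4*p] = 3*p^2 + 4*p + 4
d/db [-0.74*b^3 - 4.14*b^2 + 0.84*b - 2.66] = -2.22*b^2 - 8.28*b + 0.84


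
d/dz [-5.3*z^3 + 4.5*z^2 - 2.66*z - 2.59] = -15.9*z^2 + 9.0*z - 2.66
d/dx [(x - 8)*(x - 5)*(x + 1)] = 3*x^2 - 24*x + 27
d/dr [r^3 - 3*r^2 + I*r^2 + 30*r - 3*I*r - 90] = 3*r^2 + 2*r*(-3 + I) + 30 - 3*I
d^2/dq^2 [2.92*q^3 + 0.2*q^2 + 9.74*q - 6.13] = 17.52*q + 0.4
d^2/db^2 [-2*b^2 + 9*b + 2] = -4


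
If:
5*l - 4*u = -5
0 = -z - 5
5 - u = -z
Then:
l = -1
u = 0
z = -5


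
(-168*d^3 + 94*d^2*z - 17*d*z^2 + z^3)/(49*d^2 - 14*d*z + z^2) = (24*d^2 - 10*d*z + z^2)/(-7*d + z)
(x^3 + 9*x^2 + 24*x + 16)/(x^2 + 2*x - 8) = (x^2 + 5*x + 4)/(x - 2)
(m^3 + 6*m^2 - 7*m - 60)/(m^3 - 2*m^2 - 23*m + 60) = (m + 4)/(m - 4)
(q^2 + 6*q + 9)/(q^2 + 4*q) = (q^2 + 6*q + 9)/(q*(q + 4))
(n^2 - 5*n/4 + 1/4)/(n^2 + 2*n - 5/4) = (4*n^2 - 5*n + 1)/(4*n^2 + 8*n - 5)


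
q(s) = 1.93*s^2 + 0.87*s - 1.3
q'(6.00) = 24.03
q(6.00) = 73.40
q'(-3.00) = -10.71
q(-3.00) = 13.46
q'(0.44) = 2.57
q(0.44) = -0.54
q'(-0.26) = -0.13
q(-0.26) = -1.40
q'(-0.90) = -2.60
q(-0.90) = -0.52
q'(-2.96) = -10.56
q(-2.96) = 13.03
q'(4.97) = 20.05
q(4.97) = 50.70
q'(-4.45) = -16.31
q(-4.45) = 33.05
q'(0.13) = 1.37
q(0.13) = -1.15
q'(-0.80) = -2.22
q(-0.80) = -0.76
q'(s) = 3.86*s + 0.87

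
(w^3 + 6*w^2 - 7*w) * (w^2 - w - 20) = w^5 + 5*w^4 - 33*w^3 - 113*w^2 + 140*w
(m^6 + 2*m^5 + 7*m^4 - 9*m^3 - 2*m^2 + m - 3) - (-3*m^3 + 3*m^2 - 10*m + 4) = m^6 + 2*m^5 + 7*m^4 - 6*m^3 - 5*m^2 + 11*m - 7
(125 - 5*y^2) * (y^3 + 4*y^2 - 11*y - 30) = -5*y^5 - 20*y^4 + 180*y^3 + 650*y^2 - 1375*y - 3750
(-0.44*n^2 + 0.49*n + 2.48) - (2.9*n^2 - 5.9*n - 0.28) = -3.34*n^2 + 6.39*n + 2.76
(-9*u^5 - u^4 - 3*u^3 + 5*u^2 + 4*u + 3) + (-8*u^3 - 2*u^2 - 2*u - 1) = -9*u^5 - u^4 - 11*u^3 + 3*u^2 + 2*u + 2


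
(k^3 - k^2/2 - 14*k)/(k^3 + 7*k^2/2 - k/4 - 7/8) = 4*k*(k - 4)/(4*k^2 - 1)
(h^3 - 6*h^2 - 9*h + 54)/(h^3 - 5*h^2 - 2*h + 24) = (h^2 - 3*h - 18)/(h^2 - 2*h - 8)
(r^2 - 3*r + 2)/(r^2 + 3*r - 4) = (r - 2)/(r + 4)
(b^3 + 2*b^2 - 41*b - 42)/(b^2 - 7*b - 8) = (b^2 + b - 42)/(b - 8)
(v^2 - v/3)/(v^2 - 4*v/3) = (3*v - 1)/(3*v - 4)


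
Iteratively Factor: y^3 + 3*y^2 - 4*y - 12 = (y - 2)*(y^2 + 5*y + 6) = (y - 2)*(y + 2)*(y + 3)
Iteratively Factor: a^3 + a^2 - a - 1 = (a + 1)*(a^2 - 1) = (a - 1)*(a + 1)*(a + 1)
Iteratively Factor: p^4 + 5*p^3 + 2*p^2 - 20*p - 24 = (p - 2)*(p^3 + 7*p^2 + 16*p + 12) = (p - 2)*(p + 3)*(p^2 + 4*p + 4) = (p - 2)*(p + 2)*(p + 3)*(p + 2)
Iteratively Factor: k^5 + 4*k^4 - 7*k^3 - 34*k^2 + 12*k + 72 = (k + 3)*(k^4 + k^3 - 10*k^2 - 4*k + 24) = (k - 2)*(k + 3)*(k^3 + 3*k^2 - 4*k - 12) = (k - 2)*(k + 2)*(k + 3)*(k^2 + k - 6) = (k - 2)*(k + 2)*(k + 3)^2*(k - 2)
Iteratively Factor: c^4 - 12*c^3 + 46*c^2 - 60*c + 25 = (c - 1)*(c^3 - 11*c^2 + 35*c - 25) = (c - 1)^2*(c^2 - 10*c + 25) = (c - 5)*(c - 1)^2*(c - 5)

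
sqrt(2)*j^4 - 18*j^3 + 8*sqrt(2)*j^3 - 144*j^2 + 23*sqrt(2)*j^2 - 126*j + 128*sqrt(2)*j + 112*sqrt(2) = (j + 7)*(j - 8*sqrt(2))*(j - sqrt(2))*(sqrt(2)*j + sqrt(2))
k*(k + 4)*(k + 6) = k^3 + 10*k^2 + 24*k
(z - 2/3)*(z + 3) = z^2 + 7*z/3 - 2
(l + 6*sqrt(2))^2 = l^2 + 12*sqrt(2)*l + 72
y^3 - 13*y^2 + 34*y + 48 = (y - 8)*(y - 6)*(y + 1)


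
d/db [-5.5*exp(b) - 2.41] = -5.5*exp(b)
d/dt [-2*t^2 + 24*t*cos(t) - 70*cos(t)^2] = -24*t*sin(t) - 4*t + 70*sin(2*t) + 24*cos(t)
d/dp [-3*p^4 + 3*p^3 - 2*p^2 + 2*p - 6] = -12*p^3 + 9*p^2 - 4*p + 2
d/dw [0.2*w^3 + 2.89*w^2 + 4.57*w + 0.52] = 0.6*w^2 + 5.78*w + 4.57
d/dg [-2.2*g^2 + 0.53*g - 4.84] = 0.53 - 4.4*g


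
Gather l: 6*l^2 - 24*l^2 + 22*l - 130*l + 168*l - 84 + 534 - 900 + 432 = -18*l^2 + 60*l - 18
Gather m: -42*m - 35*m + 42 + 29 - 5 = 66 - 77*m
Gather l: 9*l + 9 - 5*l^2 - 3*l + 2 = -5*l^2 + 6*l + 11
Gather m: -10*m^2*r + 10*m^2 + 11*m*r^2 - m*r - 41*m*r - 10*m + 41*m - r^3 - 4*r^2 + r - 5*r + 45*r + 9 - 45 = m^2*(10 - 10*r) + m*(11*r^2 - 42*r + 31) - r^3 - 4*r^2 + 41*r - 36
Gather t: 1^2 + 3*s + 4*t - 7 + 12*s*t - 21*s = -18*s + t*(12*s + 4) - 6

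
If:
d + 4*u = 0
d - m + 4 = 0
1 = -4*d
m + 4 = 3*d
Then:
No Solution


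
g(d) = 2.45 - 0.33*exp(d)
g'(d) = -0.33*exp(d)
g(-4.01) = 2.44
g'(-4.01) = -0.01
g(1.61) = 0.80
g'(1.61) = -1.65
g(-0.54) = 2.26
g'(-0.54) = -0.19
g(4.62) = -31.04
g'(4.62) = -33.49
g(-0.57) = 2.26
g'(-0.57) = -0.19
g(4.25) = -20.68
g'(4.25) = -23.13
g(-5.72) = 2.45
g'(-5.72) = -0.00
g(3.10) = -4.88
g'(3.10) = -7.33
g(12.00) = -53706.63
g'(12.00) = -53709.08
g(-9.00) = 2.45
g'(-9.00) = 0.00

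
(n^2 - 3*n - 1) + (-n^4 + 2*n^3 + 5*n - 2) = -n^4 + 2*n^3 + n^2 + 2*n - 3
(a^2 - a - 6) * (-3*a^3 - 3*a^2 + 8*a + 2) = -3*a^5 + 29*a^3 + 12*a^2 - 50*a - 12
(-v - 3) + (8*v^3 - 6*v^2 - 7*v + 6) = 8*v^3 - 6*v^2 - 8*v + 3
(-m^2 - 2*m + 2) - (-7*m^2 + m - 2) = 6*m^2 - 3*m + 4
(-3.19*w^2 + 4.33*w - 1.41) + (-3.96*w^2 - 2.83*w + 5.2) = -7.15*w^2 + 1.5*w + 3.79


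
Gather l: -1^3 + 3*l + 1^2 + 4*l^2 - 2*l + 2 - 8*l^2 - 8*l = -4*l^2 - 7*l + 2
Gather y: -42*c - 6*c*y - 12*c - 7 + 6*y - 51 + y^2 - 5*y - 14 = -54*c + y^2 + y*(1 - 6*c) - 72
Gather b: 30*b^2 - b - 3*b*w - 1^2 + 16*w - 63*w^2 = 30*b^2 + b*(-3*w - 1) - 63*w^2 + 16*w - 1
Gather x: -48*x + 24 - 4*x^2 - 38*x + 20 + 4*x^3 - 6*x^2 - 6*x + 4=4*x^3 - 10*x^2 - 92*x + 48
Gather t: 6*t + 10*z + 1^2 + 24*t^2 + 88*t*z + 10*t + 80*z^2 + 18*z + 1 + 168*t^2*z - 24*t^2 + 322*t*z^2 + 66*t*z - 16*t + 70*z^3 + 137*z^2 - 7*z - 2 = 168*t^2*z + t*(322*z^2 + 154*z) + 70*z^3 + 217*z^2 + 21*z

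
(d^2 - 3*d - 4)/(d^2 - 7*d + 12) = (d + 1)/(d - 3)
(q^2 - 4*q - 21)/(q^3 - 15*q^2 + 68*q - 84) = (q + 3)/(q^2 - 8*q + 12)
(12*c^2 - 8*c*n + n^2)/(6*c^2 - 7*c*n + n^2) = (2*c - n)/(c - n)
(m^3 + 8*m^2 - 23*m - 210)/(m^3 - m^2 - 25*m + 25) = (m^2 + 13*m + 42)/(m^2 + 4*m - 5)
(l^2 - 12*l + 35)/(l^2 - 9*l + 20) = (l - 7)/(l - 4)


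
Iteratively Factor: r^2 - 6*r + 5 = (r - 1)*(r - 5)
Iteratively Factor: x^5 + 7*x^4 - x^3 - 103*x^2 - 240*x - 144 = (x - 4)*(x^4 + 11*x^3 + 43*x^2 + 69*x + 36) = (x - 4)*(x + 3)*(x^3 + 8*x^2 + 19*x + 12) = (x - 4)*(x + 1)*(x + 3)*(x^2 + 7*x + 12) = (x - 4)*(x + 1)*(x + 3)^2*(x + 4)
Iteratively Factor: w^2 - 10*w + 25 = (w - 5)*(w - 5)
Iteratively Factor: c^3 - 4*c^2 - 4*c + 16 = (c + 2)*(c^2 - 6*c + 8) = (c - 4)*(c + 2)*(c - 2)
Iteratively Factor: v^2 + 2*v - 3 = (v + 3)*(v - 1)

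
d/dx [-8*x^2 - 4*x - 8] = -16*x - 4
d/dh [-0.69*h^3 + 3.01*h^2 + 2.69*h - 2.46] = -2.07*h^2 + 6.02*h + 2.69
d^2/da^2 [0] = 0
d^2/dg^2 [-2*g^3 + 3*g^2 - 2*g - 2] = 6 - 12*g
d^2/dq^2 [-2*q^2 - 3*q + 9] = -4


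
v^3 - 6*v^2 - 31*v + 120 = (v - 8)*(v - 3)*(v + 5)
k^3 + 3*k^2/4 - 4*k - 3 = (k - 2)*(k + 3/4)*(k + 2)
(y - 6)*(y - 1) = y^2 - 7*y + 6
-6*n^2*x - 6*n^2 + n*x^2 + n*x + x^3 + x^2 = (-2*n + x)*(3*n + x)*(x + 1)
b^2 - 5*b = b*(b - 5)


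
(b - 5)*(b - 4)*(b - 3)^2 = b^4 - 15*b^3 + 83*b^2 - 201*b + 180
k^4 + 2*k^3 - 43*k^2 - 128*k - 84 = (k - 7)*(k + 1)*(k + 2)*(k + 6)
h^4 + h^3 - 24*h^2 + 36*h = h*(h - 3)*(h - 2)*(h + 6)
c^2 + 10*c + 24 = (c + 4)*(c + 6)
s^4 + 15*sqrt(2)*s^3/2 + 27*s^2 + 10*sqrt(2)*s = s*(s + sqrt(2)/2)*(s + 2*sqrt(2))*(s + 5*sqrt(2))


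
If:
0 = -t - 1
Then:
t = -1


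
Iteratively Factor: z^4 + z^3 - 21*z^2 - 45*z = (z)*(z^3 + z^2 - 21*z - 45) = z*(z + 3)*(z^2 - 2*z - 15) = z*(z + 3)^2*(z - 5)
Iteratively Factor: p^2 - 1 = (p + 1)*(p - 1)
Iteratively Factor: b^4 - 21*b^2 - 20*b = (b + 4)*(b^3 - 4*b^2 - 5*b) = b*(b + 4)*(b^2 - 4*b - 5) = b*(b - 5)*(b + 4)*(b + 1)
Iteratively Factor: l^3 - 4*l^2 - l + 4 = (l - 4)*(l^2 - 1) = (l - 4)*(l - 1)*(l + 1)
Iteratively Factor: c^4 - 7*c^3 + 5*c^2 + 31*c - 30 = (c - 1)*(c^3 - 6*c^2 - c + 30) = (c - 3)*(c - 1)*(c^2 - 3*c - 10) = (c - 3)*(c - 1)*(c + 2)*(c - 5)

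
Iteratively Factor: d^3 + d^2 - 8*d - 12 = (d + 2)*(d^2 - d - 6) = (d - 3)*(d + 2)*(d + 2)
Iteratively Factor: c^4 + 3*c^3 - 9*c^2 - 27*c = (c + 3)*(c^3 - 9*c) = (c - 3)*(c + 3)*(c^2 + 3*c) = (c - 3)*(c + 3)^2*(c)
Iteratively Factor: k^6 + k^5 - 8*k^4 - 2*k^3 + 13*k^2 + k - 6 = (k - 1)*(k^5 + 2*k^4 - 6*k^3 - 8*k^2 + 5*k + 6) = (k - 2)*(k - 1)*(k^4 + 4*k^3 + 2*k^2 - 4*k - 3) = (k - 2)*(k - 1)*(k + 1)*(k^3 + 3*k^2 - k - 3) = (k - 2)*(k - 1)*(k + 1)*(k + 3)*(k^2 - 1) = (k - 2)*(k - 1)^2*(k + 1)*(k + 3)*(k + 1)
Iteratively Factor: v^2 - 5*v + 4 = (v - 4)*(v - 1)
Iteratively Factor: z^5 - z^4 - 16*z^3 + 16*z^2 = (z)*(z^4 - z^3 - 16*z^2 + 16*z) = z^2*(z^3 - z^2 - 16*z + 16) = z^2*(z - 1)*(z^2 - 16) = z^2*(z - 1)*(z + 4)*(z - 4)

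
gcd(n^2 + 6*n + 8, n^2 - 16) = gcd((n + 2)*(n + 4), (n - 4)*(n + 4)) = n + 4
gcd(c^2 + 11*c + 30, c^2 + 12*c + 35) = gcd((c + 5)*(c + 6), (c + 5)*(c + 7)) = c + 5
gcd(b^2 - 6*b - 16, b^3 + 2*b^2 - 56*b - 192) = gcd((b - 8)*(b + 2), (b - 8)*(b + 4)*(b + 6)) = b - 8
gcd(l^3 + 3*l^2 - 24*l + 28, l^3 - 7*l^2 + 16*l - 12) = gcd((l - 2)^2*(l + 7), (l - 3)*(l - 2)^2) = l^2 - 4*l + 4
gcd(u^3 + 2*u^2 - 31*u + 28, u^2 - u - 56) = u + 7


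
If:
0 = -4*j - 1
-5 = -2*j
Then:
No Solution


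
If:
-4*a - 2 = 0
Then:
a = -1/2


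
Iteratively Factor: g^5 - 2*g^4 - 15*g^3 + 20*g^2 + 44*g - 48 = (g - 4)*(g^4 + 2*g^3 - 7*g^2 - 8*g + 12) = (g - 4)*(g - 1)*(g^3 + 3*g^2 - 4*g - 12) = (g - 4)*(g - 1)*(g + 3)*(g^2 - 4) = (g - 4)*(g - 1)*(g + 2)*(g + 3)*(g - 2)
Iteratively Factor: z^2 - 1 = (z - 1)*(z + 1)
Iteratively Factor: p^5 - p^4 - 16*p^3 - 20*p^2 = (p)*(p^4 - p^3 - 16*p^2 - 20*p) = p*(p - 5)*(p^3 + 4*p^2 + 4*p) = p*(p - 5)*(p + 2)*(p^2 + 2*p) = p*(p - 5)*(p + 2)^2*(p)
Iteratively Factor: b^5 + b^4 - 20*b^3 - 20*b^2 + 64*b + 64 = (b - 2)*(b^4 + 3*b^3 - 14*b^2 - 48*b - 32) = (b - 2)*(b + 2)*(b^3 + b^2 - 16*b - 16) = (b - 2)*(b + 1)*(b + 2)*(b^2 - 16) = (b - 4)*(b - 2)*(b + 1)*(b + 2)*(b + 4)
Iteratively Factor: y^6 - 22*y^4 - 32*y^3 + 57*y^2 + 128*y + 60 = (y - 2)*(y^5 + 2*y^4 - 18*y^3 - 68*y^2 - 79*y - 30) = (y - 2)*(y + 3)*(y^4 - y^3 - 15*y^2 - 23*y - 10) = (y - 2)*(y + 1)*(y + 3)*(y^3 - 2*y^2 - 13*y - 10) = (y - 2)*(y + 1)^2*(y + 3)*(y^2 - 3*y - 10) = (y - 2)*(y + 1)^2*(y + 2)*(y + 3)*(y - 5)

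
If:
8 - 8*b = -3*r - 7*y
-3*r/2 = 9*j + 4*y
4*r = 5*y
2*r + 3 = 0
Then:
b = -49/80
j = 47/60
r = -3/2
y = -6/5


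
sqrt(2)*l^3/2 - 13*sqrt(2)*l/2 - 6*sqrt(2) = (l - 4)*(l + 3)*(sqrt(2)*l/2 + sqrt(2)/2)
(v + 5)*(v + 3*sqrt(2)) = v^2 + 3*sqrt(2)*v + 5*v + 15*sqrt(2)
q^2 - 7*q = q*(q - 7)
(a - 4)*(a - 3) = a^2 - 7*a + 12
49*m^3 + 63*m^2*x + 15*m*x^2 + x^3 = (m + x)*(7*m + x)^2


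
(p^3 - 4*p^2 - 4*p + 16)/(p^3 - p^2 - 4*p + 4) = (p - 4)/(p - 1)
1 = 1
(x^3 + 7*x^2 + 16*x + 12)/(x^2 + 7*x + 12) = (x^2 + 4*x + 4)/(x + 4)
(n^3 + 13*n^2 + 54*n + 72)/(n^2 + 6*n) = n + 7 + 12/n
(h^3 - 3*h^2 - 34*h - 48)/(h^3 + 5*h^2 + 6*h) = (h - 8)/h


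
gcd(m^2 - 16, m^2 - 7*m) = 1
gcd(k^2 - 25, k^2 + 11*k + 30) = k + 5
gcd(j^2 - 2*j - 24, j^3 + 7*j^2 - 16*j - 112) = j + 4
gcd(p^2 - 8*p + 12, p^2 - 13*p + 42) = p - 6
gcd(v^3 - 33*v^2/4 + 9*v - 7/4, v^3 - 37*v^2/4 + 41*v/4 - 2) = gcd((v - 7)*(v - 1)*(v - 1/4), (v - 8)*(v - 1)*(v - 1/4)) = v^2 - 5*v/4 + 1/4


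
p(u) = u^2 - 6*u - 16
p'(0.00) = -6.00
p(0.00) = -16.00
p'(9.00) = 12.00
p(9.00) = 11.00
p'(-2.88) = -11.76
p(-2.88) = 9.57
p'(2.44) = -1.12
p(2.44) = -24.69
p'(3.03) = 0.06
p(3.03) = -25.00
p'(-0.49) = -6.98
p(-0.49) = -12.82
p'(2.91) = -0.18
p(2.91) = -24.99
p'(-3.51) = -13.02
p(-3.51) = 17.38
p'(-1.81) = -9.62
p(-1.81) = -1.86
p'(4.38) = 2.76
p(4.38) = -23.10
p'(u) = 2*u - 6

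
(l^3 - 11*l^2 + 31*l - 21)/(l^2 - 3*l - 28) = (l^2 - 4*l + 3)/(l + 4)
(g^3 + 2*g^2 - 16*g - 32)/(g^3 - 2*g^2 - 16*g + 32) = (g + 2)/(g - 2)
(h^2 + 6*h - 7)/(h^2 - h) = (h + 7)/h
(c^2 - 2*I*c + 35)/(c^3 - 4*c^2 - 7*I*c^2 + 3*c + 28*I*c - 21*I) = (c + 5*I)/(c^2 - 4*c + 3)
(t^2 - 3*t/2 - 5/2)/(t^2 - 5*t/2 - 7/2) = (2*t - 5)/(2*t - 7)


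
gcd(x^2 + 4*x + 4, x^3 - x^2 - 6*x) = x + 2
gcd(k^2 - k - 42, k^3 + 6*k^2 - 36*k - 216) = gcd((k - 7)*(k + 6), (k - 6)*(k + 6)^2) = k + 6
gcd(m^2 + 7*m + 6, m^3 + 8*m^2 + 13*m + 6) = m^2 + 7*m + 6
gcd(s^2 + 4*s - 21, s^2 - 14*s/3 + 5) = s - 3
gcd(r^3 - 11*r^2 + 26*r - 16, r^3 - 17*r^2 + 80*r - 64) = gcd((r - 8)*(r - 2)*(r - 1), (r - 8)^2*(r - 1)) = r^2 - 9*r + 8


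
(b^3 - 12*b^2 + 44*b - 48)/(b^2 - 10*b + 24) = b - 2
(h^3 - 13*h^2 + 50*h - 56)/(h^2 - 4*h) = h - 9 + 14/h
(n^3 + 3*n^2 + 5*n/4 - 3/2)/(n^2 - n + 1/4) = (2*n^2 + 7*n + 6)/(2*n - 1)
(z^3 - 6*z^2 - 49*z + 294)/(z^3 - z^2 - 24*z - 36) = (z^2 - 49)/(z^2 + 5*z + 6)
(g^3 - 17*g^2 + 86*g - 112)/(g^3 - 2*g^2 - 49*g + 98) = (g - 8)/(g + 7)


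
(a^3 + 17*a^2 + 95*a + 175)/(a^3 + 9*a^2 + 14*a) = (a^2 + 10*a + 25)/(a*(a + 2))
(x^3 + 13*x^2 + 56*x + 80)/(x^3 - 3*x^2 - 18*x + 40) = (x^2 + 9*x + 20)/(x^2 - 7*x + 10)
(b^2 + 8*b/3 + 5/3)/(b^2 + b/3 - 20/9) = 3*(b + 1)/(3*b - 4)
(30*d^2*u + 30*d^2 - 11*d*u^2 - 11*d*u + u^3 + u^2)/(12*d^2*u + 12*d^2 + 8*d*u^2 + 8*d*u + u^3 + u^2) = (30*d^2 - 11*d*u + u^2)/(12*d^2 + 8*d*u + u^2)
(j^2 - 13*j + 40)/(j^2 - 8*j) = (j - 5)/j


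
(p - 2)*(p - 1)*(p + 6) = p^3 + 3*p^2 - 16*p + 12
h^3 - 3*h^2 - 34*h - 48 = (h - 8)*(h + 2)*(h + 3)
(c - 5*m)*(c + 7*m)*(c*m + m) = c^3*m + 2*c^2*m^2 + c^2*m - 35*c*m^3 + 2*c*m^2 - 35*m^3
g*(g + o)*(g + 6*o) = g^3 + 7*g^2*o + 6*g*o^2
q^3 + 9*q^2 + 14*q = q*(q + 2)*(q + 7)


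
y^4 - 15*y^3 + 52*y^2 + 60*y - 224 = (y - 8)*(y - 7)*(y - 2)*(y + 2)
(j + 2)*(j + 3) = j^2 + 5*j + 6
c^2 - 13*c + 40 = (c - 8)*(c - 5)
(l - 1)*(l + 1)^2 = l^3 + l^2 - l - 1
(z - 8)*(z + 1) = z^2 - 7*z - 8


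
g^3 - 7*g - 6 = (g - 3)*(g + 1)*(g + 2)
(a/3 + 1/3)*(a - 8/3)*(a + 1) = a^3/3 - 2*a^2/9 - 13*a/9 - 8/9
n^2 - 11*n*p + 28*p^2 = (n - 7*p)*(n - 4*p)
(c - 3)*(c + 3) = c^2 - 9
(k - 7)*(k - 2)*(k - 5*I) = k^3 - 9*k^2 - 5*I*k^2 + 14*k + 45*I*k - 70*I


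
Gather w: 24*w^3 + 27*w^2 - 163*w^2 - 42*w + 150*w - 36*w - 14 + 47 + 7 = 24*w^3 - 136*w^2 + 72*w + 40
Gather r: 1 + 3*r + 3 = 3*r + 4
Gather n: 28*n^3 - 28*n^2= 28*n^3 - 28*n^2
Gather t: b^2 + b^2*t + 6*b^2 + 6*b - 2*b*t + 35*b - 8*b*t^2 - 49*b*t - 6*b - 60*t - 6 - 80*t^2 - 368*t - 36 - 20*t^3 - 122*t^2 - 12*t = 7*b^2 + 35*b - 20*t^3 + t^2*(-8*b - 202) + t*(b^2 - 51*b - 440) - 42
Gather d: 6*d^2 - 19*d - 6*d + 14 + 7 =6*d^2 - 25*d + 21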